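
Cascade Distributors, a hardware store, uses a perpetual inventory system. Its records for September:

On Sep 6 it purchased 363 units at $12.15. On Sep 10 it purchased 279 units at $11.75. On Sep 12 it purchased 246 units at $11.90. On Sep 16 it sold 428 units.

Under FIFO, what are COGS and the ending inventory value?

COGS = $5,174.20; ending inventory = $5,441.90

Sep 16, 428 sold [FIFO — oldest first]: 363 @ $12.15 + 65 @ $11.75 = $5,174.20
Ending inventory: 214 @ $11.75 + 246 @ $11.90 = $5,441.90
Check: goods available $10,616.10 = COGS $5,174.20 + ending $5,441.90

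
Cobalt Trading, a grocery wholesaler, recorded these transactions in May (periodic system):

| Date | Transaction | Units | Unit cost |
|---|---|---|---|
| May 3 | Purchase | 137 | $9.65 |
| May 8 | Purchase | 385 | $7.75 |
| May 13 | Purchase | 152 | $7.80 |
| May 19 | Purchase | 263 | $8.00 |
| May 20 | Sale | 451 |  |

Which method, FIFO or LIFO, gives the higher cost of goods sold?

FIFO

FIFO COGS: 137 @ $9.65 + 314 @ $7.75 = $3,755.55
LIFO COGS: 263 @ $8.00 + 152 @ $7.80 + 36 @ $7.75 = $3,568.60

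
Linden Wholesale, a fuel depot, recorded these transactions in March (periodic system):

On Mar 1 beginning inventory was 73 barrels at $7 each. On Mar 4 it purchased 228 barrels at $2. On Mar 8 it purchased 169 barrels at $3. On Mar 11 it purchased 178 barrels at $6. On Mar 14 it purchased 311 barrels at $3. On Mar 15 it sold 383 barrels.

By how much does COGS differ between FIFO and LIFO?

$152

FIFO COGS: 73 @ $7 + 228 @ $2 + 82 @ $3 = $1,213
LIFO COGS: 311 @ $3 + 72 @ $6 = $1,365
Difference = |$1,213 − $1,365| = $152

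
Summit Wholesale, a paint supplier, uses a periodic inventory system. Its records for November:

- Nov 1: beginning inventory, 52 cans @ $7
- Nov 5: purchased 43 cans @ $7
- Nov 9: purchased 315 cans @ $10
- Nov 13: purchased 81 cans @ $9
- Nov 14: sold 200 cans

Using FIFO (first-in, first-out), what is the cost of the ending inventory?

Nov 14, 200 sold [FIFO — oldest first]: 52 @ $7 + 43 @ $7 + 105 @ $10 = $1,715
Ending inventory: 210 @ $10 + 81 @ $9 = $2,829

Ending inventory = $2,829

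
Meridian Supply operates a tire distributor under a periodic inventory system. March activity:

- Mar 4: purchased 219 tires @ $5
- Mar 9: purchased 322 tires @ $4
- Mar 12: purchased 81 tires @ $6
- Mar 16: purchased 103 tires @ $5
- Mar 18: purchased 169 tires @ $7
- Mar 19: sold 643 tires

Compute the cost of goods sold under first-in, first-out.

Mar 19, 643 sold [FIFO — oldest first]: 219 @ $5 + 322 @ $4 + 81 @ $6 + 21 @ $5 = $2,974
Ending inventory: 82 @ $5 + 169 @ $7 = $1,593

COGS = $2,974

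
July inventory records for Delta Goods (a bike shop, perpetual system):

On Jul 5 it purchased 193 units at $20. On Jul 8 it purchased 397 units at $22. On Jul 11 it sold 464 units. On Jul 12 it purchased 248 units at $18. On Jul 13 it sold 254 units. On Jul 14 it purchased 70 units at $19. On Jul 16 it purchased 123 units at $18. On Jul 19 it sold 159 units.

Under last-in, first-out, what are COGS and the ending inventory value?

Jul 11, 464 sold [LIFO — newest first]: 397 @ $22 + 67 @ $20 = $10,074
Jul 13, 254 sold [LIFO — newest first]: 248 @ $18 + 6 @ $20 = $4,584
Jul 19, 159 sold [LIFO — newest first]: 123 @ $18 + 36 @ $19 = $2,898
Total COGS = $10,074 + $4,584 + $2,898 = $17,556
Ending inventory: 120 @ $20 + 34 @ $19 = $3,046
Check: goods available $20,602 = COGS $17,556 + ending $3,046

COGS = $17,556; ending inventory = $3,046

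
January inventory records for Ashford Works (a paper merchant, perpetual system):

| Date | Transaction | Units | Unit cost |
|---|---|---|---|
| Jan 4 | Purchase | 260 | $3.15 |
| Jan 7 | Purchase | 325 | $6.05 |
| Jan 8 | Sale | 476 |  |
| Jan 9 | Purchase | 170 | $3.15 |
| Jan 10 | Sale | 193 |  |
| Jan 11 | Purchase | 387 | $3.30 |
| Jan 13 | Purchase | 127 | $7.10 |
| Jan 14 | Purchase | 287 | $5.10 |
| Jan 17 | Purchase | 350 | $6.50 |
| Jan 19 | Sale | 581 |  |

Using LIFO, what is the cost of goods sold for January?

COGS = $6,502.95

Jan 8, 476 sold [LIFO — newest first]: 325 @ $6.05 + 151 @ $3.15 = $2,441.90
Jan 10, 193 sold [LIFO — newest first]: 170 @ $3.15 + 23 @ $3.15 = $607.95
Jan 19, 581 sold [LIFO — newest first]: 350 @ $6.50 + 231 @ $5.10 = $3,453.10
Total COGS = $2,441.90 + $607.95 + $3,453.10 = $6,502.95
Ending inventory: 86 @ $3.15 + 387 @ $3.30 + 127 @ $7.10 + 56 @ $5.10 = $2,735.30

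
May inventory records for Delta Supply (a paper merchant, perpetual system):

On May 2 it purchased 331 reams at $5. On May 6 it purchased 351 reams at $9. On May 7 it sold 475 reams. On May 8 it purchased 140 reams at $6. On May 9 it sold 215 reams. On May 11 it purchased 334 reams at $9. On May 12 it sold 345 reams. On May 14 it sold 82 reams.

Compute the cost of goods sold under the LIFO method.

COGS = $8,465

May 7, 475 sold [LIFO — newest first]: 351 @ $9 + 124 @ $5 = $3,779
May 9, 215 sold [LIFO — newest first]: 140 @ $6 + 75 @ $5 = $1,215
May 12, 345 sold [LIFO — newest first]: 334 @ $9 + 11 @ $5 = $3,061
May 14, 82 sold [LIFO — newest first]: 82 @ $5 = $410
Total COGS = $3,779 + $1,215 + $3,061 + $410 = $8,465
Ending inventory: 39 @ $5 = $195
Check: goods available $8,660 = COGS $8,465 + ending $195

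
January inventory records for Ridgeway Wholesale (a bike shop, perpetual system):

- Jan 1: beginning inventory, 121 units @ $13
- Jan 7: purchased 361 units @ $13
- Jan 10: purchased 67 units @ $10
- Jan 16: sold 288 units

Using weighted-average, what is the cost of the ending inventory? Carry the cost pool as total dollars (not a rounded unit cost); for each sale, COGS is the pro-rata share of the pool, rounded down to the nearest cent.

After Jan 1: 121 on hand, pool $1,573.00 (≈ $13.0000 each)
After Jan 7: 482 on hand, pool $6,266.00 (≈ $13.0000 each)
After Jan 10: 549 on hand, pool $6,936.00 (≈ $12.6339 each)
Jan 16, sell 288: 288/549 × $6,936.00 → $3,638.55
Ending inventory (cost pool remaining) = $3,297.45

Ending inventory = $3,297.45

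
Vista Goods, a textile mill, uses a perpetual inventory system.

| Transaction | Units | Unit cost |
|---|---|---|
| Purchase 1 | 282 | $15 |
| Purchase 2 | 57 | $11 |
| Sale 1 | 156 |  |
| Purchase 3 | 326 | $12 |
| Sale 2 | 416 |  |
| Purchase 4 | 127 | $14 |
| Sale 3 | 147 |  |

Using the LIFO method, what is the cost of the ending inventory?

Ending inventory = $1,095

Sale 1 (156) [LIFO — newest first]: 57 @ $11 + 99 @ $15 = $2,112
Sale 2 (416) [LIFO — newest first]: 326 @ $12 + 90 @ $15 = $5,262
Sale 3 (147) [LIFO — newest first]: 127 @ $14 + 20 @ $15 = $2,078
Total COGS = $2,112 + $5,262 + $2,078 = $9,452
Ending inventory: 73 @ $15 = $1,095
Check: goods available $10,547 = COGS $9,452 + ending $1,095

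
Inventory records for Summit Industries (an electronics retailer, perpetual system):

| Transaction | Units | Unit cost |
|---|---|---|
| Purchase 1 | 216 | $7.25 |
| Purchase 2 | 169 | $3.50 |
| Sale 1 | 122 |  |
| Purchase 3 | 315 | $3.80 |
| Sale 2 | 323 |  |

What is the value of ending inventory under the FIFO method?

Sale 1 (122) [FIFO — oldest first]: 122 @ $7.25 = $884.50
Sale 2 (323) [FIFO — oldest first]: 94 @ $7.25 + 169 @ $3.50 + 60 @ $3.80 = $1,501.00
Total COGS = $884.50 + $1,501.00 = $2,385.50
Ending inventory: 255 @ $3.80 = $969.00

Ending inventory = $969.00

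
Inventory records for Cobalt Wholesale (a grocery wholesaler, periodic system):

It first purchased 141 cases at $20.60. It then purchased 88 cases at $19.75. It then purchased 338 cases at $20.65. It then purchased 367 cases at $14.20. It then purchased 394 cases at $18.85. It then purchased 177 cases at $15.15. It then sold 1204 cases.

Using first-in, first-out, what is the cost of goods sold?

COGS = $21,923.20

Sale 1 (1204) [FIFO — oldest first]: 141 @ $20.60 + 88 @ $19.75 + 338 @ $20.65 + 367 @ $14.20 + 270 @ $18.85 = $21,923.20
Ending inventory: 124 @ $18.85 + 177 @ $15.15 = $5,018.95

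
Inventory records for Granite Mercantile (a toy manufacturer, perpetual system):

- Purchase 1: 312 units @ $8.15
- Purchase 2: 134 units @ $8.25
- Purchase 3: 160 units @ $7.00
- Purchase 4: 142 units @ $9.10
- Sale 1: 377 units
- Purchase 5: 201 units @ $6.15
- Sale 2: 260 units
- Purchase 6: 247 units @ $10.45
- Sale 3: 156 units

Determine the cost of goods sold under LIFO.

COGS = $6,384.05

Sale 1 (377) [LIFO — newest first]: 142 @ $9.10 + 160 @ $7.00 + 75 @ $8.25 = $3,030.95
Sale 2 (260) [LIFO — newest first]: 201 @ $6.15 + 59 @ $8.25 = $1,722.90
Sale 3 (156) [LIFO — newest first]: 156 @ $10.45 = $1,630.20
Total COGS = $3,030.95 + $1,722.90 + $1,630.20 = $6,384.05
Ending inventory: 312 @ $8.15 + 91 @ $10.45 = $3,493.75
Check: goods available $9,877.80 = COGS $6,384.05 + ending $3,493.75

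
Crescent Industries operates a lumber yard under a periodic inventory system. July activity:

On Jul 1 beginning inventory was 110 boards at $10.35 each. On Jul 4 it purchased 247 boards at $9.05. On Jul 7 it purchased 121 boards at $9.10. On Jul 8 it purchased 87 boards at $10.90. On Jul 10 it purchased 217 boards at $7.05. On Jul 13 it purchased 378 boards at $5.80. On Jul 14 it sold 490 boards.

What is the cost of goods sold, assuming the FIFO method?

COGS = $4,605.75

Jul 14, 490 sold [FIFO — oldest first]: 110 @ $10.35 + 247 @ $9.05 + 121 @ $9.10 + 12 @ $10.90 = $4,605.75
Ending inventory: 75 @ $10.90 + 217 @ $7.05 + 378 @ $5.80 = $4,539.75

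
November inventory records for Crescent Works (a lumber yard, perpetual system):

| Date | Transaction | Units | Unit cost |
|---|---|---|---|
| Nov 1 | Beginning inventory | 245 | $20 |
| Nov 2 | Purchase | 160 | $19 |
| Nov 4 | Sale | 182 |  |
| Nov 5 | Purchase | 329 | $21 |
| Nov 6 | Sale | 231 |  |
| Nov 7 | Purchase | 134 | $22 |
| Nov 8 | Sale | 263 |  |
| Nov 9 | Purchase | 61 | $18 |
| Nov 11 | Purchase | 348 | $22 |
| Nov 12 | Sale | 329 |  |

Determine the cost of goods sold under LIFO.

Nov 4, 182 sold [LIFO — newest first]: 160 @ $19 + 22 @ $20 = $3,480
Nov 6, 231 sold [LIFO — newest first]: 231 @ $21 = $4,851
Nov 8, 263 sold [LIFO — newest first]: 134 @ $22 + 98 @ $21 + 31 @ $20 = $5,626
Nov 12, 329 sold [LIFO — newest first]: 329 @ $22 = $7,238
Total COGS = $3,480 + $4,851 + $5,626 + $7,238 = $21,195
Ending inventory: 192 @ $20 + 61 @ $18 + 19 @ $22 = $5,356
Check: goods available $26,551 = COGS $21,195 + ending $5,356

COGS = $21,195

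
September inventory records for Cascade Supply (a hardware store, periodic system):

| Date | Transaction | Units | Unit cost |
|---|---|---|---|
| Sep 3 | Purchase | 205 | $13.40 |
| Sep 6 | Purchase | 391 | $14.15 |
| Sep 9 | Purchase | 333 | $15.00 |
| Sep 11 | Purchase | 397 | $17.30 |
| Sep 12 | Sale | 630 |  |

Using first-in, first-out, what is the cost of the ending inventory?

Sep 12, 630 sold [FIFO — oldest first]: 205 @ $13.40 + 391 @ $14.15 + 34 @ $15.00 = $8,789.65
Ending inventory: 299 @ $15.00 + 397 @ $17.30 = $11,353.10
Check: goods available $20,142.75 = COGS $8,789.65 + ending $11,353.10

Ending inventory = $11,353.10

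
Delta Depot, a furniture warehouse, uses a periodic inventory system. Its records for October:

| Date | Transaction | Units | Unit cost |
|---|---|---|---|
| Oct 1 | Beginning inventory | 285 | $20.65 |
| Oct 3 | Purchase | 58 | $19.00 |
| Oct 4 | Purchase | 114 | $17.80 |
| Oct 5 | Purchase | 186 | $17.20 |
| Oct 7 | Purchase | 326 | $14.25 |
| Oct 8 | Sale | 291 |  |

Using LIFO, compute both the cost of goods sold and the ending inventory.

Oct 8, 291 sold [LIFO — newest first]: 291 @ $14.25 = $4,146.75
Ending inventory: 285 @ $20.65 + 58 @ $19.00 + 114 @ $17.80 + 186 @ $17.20 + 35 @ $14.25 = $12,714.40

COGS = $4,146.75; ending inventory = $12,714.40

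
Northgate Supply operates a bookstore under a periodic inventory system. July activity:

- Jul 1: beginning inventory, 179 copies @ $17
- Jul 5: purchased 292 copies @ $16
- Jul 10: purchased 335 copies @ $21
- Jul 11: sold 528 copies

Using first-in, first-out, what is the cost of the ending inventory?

Ending inventory = $5,838

Jul 11, 528 sold [FIFO — oldest first]: 179 @ $17 + 292 @ $16 + 57 @ $21 = $8,912
Ending inventory: 278 @ $21 = $5,838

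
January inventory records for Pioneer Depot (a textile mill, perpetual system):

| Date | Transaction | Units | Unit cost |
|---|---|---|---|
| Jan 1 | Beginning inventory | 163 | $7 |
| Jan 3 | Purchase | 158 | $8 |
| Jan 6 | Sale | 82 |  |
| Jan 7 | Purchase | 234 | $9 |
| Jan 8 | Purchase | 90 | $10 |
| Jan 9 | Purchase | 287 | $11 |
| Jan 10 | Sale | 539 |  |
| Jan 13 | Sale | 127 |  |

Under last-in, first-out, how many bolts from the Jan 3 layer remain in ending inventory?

21

Jan 6, 82 sold [LIFO — newest first]: 82 @ $8 = $656
Jan 10, 539 sold [LIFO — newest first]: 287 @ $11 + 90 @ $10 + 162 @ $9 = $5,515
Jan 13, 127 sold [LIFO — newest first]: 72 @ $9 + 55 @ $8 = $1,088
Total COGS = $656 + $5,515 + $1,088 = $7,259
Ending inventory: 163 @ $7 + 21 @ $8 = $1,309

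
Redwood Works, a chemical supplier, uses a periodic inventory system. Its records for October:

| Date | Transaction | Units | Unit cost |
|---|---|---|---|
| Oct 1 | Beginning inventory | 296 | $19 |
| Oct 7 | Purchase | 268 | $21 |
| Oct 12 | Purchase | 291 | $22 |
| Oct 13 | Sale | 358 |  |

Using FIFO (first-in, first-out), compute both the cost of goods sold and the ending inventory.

Oct 13, 358 sold [FIFO — oldest first]: 296 @ $19 + 62 @ $21 = $6,926
Ending inventory: 206 @ $21 + 291 @ $22 = $10,728

COGS = $6,926; ending inventory = $10,728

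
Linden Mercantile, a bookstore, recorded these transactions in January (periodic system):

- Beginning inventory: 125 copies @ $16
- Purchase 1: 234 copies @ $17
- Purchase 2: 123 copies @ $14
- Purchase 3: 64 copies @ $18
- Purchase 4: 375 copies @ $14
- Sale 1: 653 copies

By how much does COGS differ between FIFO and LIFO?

FIFO COGS: 125 @ $16 + 234 @ $17 + 123 @ $14 + 64 @ $18 + 107 @ $14 = $10,350
LIFO COGS: 375 @ $14 + 64 @ $18 + 123 @ $14 + 91 @ $17 = $9,671
Difference = |$10,350 − $9,671| = $679

$679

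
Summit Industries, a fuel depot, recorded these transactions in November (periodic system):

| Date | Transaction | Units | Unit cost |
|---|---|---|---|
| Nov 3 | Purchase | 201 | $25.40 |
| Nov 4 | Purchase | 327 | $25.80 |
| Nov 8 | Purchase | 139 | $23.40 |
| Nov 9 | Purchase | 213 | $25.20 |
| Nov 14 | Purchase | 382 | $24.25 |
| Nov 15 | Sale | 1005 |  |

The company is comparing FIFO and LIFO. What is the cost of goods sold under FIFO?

COGS = $25,193.45

FIFO COGS: 201 @ $25.40 + 327 @ $25.80 + 139 @ $23.40 + 213 @ $25.20 + 125 @ $24.25 = $25,193.45
LIFO COGS: 382 @ $24.25 + 213 @ $25.20 + 139 @ $23.40 + 271 @ $25.80 = $24,875.50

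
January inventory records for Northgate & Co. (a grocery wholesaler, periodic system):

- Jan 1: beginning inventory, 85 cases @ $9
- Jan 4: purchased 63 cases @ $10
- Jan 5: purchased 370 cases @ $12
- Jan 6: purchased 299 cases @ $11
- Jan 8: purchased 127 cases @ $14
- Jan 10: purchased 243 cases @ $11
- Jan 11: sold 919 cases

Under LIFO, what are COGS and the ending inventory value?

COGS = $10,740; ending inventory = $2,835

Jan 11, 919 sold [LIFO — newest first]: 243 @ $11 + 127 @ $14 + 299 @ $11 + 250 @ $12 = $10,740
Ending inventory: 85 @ $9 + 63 @ $10 + 120 @ $12 = $2,835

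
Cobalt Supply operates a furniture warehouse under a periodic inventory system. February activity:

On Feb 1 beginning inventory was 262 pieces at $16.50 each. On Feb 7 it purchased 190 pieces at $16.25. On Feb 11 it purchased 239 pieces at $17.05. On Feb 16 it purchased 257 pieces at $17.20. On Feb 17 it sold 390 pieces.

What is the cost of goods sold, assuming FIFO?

Feb 17, 390 sold [FIFO — oldest first]: 262 @ $16.50 + 128 @ $16.25 = $6,403.00
Ending inventory: 62 @ $16.25 + 239 @ $17.05 + 257 @ $17.20 = $9,502.85

COGS = $6,403.00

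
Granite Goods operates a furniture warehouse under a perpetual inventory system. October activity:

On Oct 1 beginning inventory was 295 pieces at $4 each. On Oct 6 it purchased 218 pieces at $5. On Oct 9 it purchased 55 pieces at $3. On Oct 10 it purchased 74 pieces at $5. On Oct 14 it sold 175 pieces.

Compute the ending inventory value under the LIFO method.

Oct 14, 175 sold [LIFO — newest first]: 74 @ $5 + 55 @ $3 + 46 @ $5 = $765
Ending inventory: 295 @ $4 + 172 @ $5 = $2,040

Ending inventory = $2,040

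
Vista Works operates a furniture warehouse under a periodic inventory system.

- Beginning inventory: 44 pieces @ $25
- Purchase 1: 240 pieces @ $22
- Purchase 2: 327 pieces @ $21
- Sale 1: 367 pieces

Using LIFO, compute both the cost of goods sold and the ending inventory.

Sale 1 (367) [LIFO — newest first]: 327 @ $21 + 40 @ $22 = $7,747
Ending inventory: 44 @ $25 + 200 @ $22 = $5,500

COGS = $7,747; ending inventory = $5,500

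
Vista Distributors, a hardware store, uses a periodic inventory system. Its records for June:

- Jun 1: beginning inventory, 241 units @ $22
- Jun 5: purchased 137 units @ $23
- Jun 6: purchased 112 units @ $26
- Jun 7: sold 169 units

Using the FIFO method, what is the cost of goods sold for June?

COGS = $3,718

Jun 7, 169 sold [FIFO — oldest first]: 169 @ $22 = $3,718
Ending inventory: 72 @ $22 + 137 @ $23 + 112 @ $26 = $7,647
Check: goods available $11,365 = COGS $3,718 + ending $7,647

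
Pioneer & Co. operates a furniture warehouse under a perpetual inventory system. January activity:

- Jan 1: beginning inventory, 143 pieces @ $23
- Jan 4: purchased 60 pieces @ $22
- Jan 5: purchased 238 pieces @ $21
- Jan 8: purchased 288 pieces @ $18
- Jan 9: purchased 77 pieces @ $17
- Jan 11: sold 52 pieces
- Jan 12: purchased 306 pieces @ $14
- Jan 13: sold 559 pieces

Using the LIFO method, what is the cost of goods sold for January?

Jan 11, 52 sold [LIFO — newest first]: 52 @ $17 = $884
Jan 13, 559 sold [LIFO — newest first]: 306 @ $14 + 25 @ $17 + 228 @ $18 = $8,813
Total COGS = $884 + $8,813 = $9,697
Ending inventory: 143 @ $23 + 60 @ $22 + 238 @ $21 + 60 @ $18 = $10,687
Check: goods available $20,384 = COGS $9,697 + ending $10,687

COGS = $9,697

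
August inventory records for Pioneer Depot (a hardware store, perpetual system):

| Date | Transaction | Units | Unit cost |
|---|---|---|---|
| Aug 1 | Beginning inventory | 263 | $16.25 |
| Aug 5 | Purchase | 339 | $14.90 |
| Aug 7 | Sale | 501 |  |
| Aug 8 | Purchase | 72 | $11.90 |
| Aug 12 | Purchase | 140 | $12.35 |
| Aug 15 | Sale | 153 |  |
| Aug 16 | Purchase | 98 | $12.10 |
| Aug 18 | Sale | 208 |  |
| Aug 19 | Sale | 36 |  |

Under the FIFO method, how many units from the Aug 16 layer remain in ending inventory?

Aug 7, 501 sold [FIFO — oldest first]: 263 @ $16.25 + 238 @ $14.90 = $7,819.95
Aug 15, 153 sold [FIFO — oldest first]: 101 @ $14.90 + 52 @ $11.90 = $2,123.70
Aug 18, 208 sold [FIFO — oldest first]: 20 @ $11.90 + 140 @ $12.35 + 48 @ $12.10 = $2,547.80
Aug 19, 36 sold [FIFO — oldest first]: 36 @ $12.10 = $435.60
Total COGS = $7,819.95 + $2,123.70 + $2,547.80 + $435.60 = $12,927.05
Ending inventory: 14 @ $12.10 = $169.40

14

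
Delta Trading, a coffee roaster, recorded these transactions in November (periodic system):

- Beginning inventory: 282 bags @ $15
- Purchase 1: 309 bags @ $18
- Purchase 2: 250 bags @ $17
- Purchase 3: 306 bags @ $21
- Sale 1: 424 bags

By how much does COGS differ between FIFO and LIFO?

$1,646

FIFO COGS: 282 @ $15 + 142 @ $18 = $6,786
LIFO COGS: 306 @ $21 + 118 @ $17 = $8,432
Difference = |$6,786 − $8,432| = $1,646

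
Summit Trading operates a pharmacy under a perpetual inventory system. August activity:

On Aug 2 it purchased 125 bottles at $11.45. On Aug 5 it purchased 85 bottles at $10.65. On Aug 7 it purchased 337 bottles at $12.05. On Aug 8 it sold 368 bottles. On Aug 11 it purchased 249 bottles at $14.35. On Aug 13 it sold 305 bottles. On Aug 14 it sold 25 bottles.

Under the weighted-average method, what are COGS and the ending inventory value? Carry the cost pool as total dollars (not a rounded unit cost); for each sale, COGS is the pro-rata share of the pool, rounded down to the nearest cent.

COGS = $8,672.99; ending inventory = $1,297.51

After Aug 2: 125 on hand, pool $1,431.25 (≈ $11.4500 each)
After Aug 5: 210 on hand, pool $2,336.50 (≈ $11.1262 each)
After Aug 7: 547 on hand, pool $6,397.35 (≈ $11.6953 each)
Aug 8, sell 368: 368/547 × $6,397.35 → $4,303.88
After Aug 11: 428 on hand, pool $5,666.62 (≈ $13.2398 each)
Aug 13, sell 305: 305/428 × $5,666.62 → $4,038.12
Aug 14, sell 25: 25/123 × $1,628.50 → $330.99
Total COGS = $4,303.88 + $4,038.12 + $330.99 = $8,672.99
Ending inventory (cost pool remaining) = $1,297.51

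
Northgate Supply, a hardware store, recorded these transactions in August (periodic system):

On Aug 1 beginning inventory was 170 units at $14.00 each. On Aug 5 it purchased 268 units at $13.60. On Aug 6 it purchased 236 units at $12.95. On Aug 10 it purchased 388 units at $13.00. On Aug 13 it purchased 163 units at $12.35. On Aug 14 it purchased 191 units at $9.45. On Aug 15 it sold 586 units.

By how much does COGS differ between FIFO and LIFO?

FIFO COGS: 170 @ $14.00 + 268 @ $13.60 + 148 @ $12.95 = $7,941.40
LIFO COGS: 191 @ $9.45 + 163 @ $12.35 + 232 @ $13.00 = $6,834.00
Difference = |$7,941.40 − $6,834.00| = $1,107.40

$1,107.40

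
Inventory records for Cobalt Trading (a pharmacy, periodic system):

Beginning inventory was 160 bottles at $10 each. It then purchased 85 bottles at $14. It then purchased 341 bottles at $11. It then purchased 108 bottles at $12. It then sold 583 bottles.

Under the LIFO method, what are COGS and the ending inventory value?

Sale 1 (583) [LIFO — newest first]: 108 @ $12 + 341 @ $11 + 85 @ $14 + 49 @ $10 = $6,727
Ending inventory: 111 @ $10 = $1,110

COGS = $6,727; ending inventory = $1,110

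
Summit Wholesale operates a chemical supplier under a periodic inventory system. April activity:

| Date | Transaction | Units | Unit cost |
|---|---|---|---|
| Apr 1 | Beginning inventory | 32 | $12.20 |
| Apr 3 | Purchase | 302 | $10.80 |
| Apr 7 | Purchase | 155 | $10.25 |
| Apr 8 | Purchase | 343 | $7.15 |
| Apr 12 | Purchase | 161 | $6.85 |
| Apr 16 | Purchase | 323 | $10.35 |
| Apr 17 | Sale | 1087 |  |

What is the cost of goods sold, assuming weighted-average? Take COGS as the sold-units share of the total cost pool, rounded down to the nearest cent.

Apr 17, sell 1087: 1087/1316 × $12,139.10 → $10,026.74
Ending inventory (cost pool remaining) = $2,112.36

COGS = $10,026.74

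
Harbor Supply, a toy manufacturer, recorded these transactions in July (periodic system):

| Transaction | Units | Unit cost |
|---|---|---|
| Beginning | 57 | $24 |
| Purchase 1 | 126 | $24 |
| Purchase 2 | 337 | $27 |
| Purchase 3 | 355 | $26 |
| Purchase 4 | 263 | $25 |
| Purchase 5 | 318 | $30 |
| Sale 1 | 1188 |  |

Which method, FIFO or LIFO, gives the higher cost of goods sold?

FIFO COGS: 57 @ $24 + 126 @ $24 + 337 @ $27 + 355 @ $26 + 263 @ $25 + 50 @ $30 = $30,796
LIFO COGS: 318 @ $30 + 263 @ $25 + 355 @ $26 + 252 @ $27 = $32,149

LIFO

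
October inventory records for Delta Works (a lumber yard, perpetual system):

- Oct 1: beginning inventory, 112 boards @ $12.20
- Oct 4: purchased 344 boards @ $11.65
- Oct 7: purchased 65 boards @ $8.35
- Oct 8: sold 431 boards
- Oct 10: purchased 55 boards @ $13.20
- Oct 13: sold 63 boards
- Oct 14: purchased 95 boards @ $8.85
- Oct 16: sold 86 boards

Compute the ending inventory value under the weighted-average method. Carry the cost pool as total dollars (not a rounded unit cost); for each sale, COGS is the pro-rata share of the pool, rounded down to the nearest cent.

Ending inventory = $940.51

After Oct 1: 112 on hand, pool $1,366.40 (≈ $12.2000 each)
After Oct 4: 456 on hand, pool $5,374.00 (≈ $11.7851 each)
After Oct 7: 521 on hand, pool $5,916.75 (≈ $11.3565 each)
Oct 8, sell 431: 431/521 × $5,916.75 → $4,894.66
After Oct 10: 145 on hand, pool $1,748.09 (≈ $12.0558 each)
Oct 13, sell 63: 63/145 × $1,748.09 → $759.51
After Oct 14: 177 on hand, pool $1,829.33 (≈ $10.3352 each)
Oct 16, sell 86: 86/177 × $1,829.33 → $888.82
Total COGS = $4,894.66 + $759.51 + $888.82 = $6,542.99
Ending inventory (cost pool remaining) = $940.51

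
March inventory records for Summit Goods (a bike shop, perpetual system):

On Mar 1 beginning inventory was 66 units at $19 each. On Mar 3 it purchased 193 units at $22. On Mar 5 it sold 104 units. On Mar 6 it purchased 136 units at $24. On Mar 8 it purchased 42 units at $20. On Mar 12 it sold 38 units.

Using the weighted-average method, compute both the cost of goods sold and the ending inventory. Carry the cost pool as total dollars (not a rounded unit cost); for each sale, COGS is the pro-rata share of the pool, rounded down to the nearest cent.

COGS = $3,052.42; ending inventory = $6,551.58

After Mar 1: 66 on hand, pool $1,254.00 (≈ $19.0000 each)
After Mar 3: 259 on hand, pool $5,500.00 (≈ $21.2355 each)
Mar 5, sell 104: 104/259 × $5,500.00 → $2,208.49
After Mar 6: 291 on hand, pool $6,555.51 (≈ $22.5275 each)
After Mar 8: 333 on hand, pool $7,395.51 (≈ $22.2087 each)
Mar 12, sell 38: 38/333 × $7,395.51 → $843.93
Total COGS = $2,208.49 + $843.93 = $3,052.42
Ending inventory (cost pool remaining) = $6,551.58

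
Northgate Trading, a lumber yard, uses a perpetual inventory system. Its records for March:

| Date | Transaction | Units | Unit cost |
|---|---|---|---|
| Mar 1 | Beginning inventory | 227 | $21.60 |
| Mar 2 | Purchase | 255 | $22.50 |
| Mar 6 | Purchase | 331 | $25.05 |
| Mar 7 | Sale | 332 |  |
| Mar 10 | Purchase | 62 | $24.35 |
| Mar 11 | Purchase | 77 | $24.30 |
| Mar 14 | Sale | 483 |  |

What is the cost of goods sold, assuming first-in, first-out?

Mar 7, 332 sold [FIFO — oldest first]: 227 @ $21.60 + 105 @ $22.50 = $7,265.70
Mar 14, 483 sold [FIFO — oldest first]: 150 @ $22.50 + 331 @ $25.05 + 2 @ $24.35 = $11,715.25
Total COGS = $7,265.70 + $11,715.25 = $18,980.95
Ending inventory: 60 @ $24.35 + 77 @ $24.30 = $3,332.10

COGS = $18,980.95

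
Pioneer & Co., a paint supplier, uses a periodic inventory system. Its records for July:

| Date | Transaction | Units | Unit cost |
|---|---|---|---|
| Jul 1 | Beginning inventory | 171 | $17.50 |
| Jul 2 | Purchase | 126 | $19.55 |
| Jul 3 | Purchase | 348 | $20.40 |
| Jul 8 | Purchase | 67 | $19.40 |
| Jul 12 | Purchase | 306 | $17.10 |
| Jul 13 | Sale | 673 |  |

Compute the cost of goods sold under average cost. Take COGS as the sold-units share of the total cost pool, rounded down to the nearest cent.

Jul 13, sell 673: 673/1018 × $19,087.40 → $12,618.68
Ending inventory (cost pool remaining) = $6,468.72

COGS = $12,618.68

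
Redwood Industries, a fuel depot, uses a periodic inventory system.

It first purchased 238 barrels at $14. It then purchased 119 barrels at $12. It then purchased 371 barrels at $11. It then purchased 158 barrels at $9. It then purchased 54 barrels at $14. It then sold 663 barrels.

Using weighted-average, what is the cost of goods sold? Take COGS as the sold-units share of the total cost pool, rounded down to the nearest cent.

Sale 1, sell 663: 663/940 × $11,019.00 → $7,771.91
Ending inventory (cost pool remaining) = $3,247.09

COGS = $7,771.91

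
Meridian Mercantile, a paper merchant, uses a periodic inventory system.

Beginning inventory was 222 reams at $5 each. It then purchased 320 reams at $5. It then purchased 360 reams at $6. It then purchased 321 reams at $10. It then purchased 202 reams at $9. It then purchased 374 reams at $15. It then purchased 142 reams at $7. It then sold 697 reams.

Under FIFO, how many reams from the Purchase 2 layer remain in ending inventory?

Sale 1 (697) [FIFO — oldest first]: 222 @ $5 + 320 @ $5 + 155 @ $6 = $3,640
Ending inventory: 205 @ $6 + 321 @ $10 + 202 @ $9 + 374 @ $15 + 142 @ $7 = $12,862
Check: goods available $16,502 = COGS $3,640 + ending $12,862

205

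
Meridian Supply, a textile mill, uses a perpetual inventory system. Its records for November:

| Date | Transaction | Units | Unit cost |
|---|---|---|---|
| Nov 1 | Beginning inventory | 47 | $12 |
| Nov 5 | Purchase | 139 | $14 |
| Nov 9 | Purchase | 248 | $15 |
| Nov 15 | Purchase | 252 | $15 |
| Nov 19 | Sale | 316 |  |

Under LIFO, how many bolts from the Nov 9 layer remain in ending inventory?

Nov 19, 316 sold [LIFO — newest first]: 252 @ $15 + 64 @ $15 = $4,740
Ending inventory: 47 @ $12 + 139 @ $14 + 184 @ $15 = $5,270

184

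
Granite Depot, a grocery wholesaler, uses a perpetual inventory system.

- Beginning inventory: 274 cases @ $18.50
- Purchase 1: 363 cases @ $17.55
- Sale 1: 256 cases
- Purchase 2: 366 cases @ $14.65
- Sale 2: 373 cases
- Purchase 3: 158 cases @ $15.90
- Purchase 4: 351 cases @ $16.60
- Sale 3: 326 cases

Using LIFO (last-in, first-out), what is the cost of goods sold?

COGS = $15,389.15

Sale 1 (256) [LIFO — newest first]: 256 @ $17.55 = $4,492.80
Sale 2 (373) [LIFO — newest first]: 366 @ $14.65 + 7 @ $17.55 = $5,484.75
Sale 3 (326) [LIFO — newest first]: 326 @ $16.60 = $5,411.60
Total COGS = $4,492.80 + $5,484.75 + $5,411.60 = $15,389.15
Ending inventory: 274 @ $18.50 + 100 @ $17.55 + 158 @ $15.90 + 25 @ $16.60 = $9,751.20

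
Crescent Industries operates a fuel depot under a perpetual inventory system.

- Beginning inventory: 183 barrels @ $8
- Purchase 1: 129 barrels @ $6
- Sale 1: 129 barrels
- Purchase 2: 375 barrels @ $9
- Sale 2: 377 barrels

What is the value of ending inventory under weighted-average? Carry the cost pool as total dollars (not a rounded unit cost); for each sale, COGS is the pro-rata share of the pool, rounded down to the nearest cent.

After Beginning: 183 on hand, pool $1,464.00 (≈ $8.0000 each)
After Purchase 1: 312 on hand, pool $2,238.00 (≈ $7.1731 each)
Sale 1, sell 129: 129/312 × $2,238.00 → $925.32
After Purchase 2: 558 on hand, pool $4,687.68 (≈ $8.4009 each)
Sale 2, sell 377: 377/558 × $4,687.68 → $3,167.12
Total COGS = $925.32 + $3,167.12 = $4,092.44
Ending inventory (cost pool remaining) = $1,520.56

Ending inventory = $1,520.56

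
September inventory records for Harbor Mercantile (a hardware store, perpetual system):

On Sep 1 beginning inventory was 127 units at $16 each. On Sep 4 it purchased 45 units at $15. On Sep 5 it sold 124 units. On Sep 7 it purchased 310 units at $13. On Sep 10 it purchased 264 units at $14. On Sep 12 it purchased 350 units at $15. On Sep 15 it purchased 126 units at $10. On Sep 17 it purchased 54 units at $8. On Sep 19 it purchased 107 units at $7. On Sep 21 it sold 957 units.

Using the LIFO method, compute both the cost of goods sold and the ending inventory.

COGS = $14,054; ending inventory = $4,070

Sep 5, 124 sold [LIFO — newest first]: 45 @ $15 + 79 @ $16 = $1,939
Sep 21, 957 sold [LIFO — newest first]: 107 @ $7 + 54 @ $8 + 126 @ $10 + 350 @ $15 + 264 @ $14 + 56 @ $13 = $12,115
Total COGS = $1,939 + $12,115 = $14,054
Ending inventory: 48 @ $16 + 254 @ $13 = $4,070
Check: goods available $18,124 = COGS $14,054 + ending $4,070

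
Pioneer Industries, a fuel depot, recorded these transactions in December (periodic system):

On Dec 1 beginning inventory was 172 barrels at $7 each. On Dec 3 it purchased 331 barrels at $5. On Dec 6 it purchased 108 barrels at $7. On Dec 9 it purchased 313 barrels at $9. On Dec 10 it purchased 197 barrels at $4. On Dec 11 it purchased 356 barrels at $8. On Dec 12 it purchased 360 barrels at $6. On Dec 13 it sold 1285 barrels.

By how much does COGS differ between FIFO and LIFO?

$494

FIFO COGS: 172 @ $7 + 331 @ $5 + 108 @ $7 + 313 @ $9 + 197 @ $4 + 164 @ $8 = $8,532
LIFO COGS: 360 @ $6 + 356 @ $8 + 197 @ $4 + 313 @ $9 + 59 @ $7 = $9,026
Difference = |$8,532 − $9,026| = $494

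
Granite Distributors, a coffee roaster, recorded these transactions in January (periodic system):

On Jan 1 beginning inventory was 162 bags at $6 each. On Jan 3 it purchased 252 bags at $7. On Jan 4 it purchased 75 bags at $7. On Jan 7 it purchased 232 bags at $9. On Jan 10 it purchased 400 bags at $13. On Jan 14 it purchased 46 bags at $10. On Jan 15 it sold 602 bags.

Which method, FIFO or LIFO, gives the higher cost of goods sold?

FIFO COGS: 162 @ $6 + 252 @ $7 + 75 @ $7 + 113 @ $9 = $4,278
LIFO COGS: 46 @ $10 + 400 @ $13 + 156 @ $9 = $7,064

LIFO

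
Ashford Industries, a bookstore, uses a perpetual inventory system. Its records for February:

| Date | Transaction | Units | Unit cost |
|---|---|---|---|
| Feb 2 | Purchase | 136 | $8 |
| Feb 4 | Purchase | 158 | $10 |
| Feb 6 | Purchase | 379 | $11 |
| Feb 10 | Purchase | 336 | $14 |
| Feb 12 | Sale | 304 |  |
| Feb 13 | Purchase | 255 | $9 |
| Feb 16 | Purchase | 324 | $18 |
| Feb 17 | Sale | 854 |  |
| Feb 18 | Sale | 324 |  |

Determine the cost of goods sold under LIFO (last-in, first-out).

Feb 12, 304 sold [LIFO — newest first]: 304 @ $14 = $4,256
Feb 17, 854 sold [LIFO — newest first]: 324 @ $18 + 255 @ $9 + 32 @ $14 + 243 @ $11 = $11,248
Feb 18, 324 sold [LIFO — newest first]: 136 @ $11 + 158 @ $10 + 30 @ $8 = $3,316
Total COGS = $4,256 + $11,248 + $3,316 = $18,820
Ending inventory: 106 @ $8 = $848

COGS = $18,820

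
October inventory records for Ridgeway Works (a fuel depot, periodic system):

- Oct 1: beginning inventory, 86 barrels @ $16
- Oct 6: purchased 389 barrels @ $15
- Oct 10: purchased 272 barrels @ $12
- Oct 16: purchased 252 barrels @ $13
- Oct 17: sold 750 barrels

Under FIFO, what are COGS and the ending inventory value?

COGS = $10,514; ending inventory = $3,237

Oct 17, 750 sold [FIFO — oldest first]: 86 @ $16 + 389 @ $15 + 272 @ $12 + 3 @ $13 = $10,514
Ending inventory: 249 @ $13 = $3,237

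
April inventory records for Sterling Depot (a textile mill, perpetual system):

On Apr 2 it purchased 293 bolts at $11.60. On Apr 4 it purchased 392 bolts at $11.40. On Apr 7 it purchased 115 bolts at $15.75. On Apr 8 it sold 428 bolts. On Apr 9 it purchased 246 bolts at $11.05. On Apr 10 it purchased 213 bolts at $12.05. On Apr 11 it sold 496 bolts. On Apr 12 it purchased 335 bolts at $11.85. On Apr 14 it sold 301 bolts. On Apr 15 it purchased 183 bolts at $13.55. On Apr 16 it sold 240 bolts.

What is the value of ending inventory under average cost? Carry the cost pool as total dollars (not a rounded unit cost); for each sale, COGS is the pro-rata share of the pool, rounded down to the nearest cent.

After Apr 2: 293 on hand, pool $3,398.80 (≈ $11.6000 each)
After Apr 4: 685 on hand, pool $7,867.60 (≈ $11.4855 each)
After Apr 7: 800 on hand, pool $9,678.85 (≈ $12.0986 each)
Apr 8, sell 428: 428/800 × $9,678.85 → $5,178.18
After Apr 9: 618 on hand, pool $7,218.97 (≈ $11.6812 each)
After Apr 10: 831 on hand, pool $9,785.62 (≈ $11.7757 each)
Apr 11, sell 496: 496/831 × $9,785.62 → $5,840.75
After Apr 12: 670 on hand, pool $7,914.62 (≈ $11.8129 each)
Apr 14, sell 301: 301/670 × $7,914.62 → $3,555.67
After Apr 15: 552 on hand, pool $6,838.60 (≈ $12.3888 each)
Apr 16, sell 240: 240/552 × $6,838.60 → $2,973.30
Total COGS = $5,178.18 + $5,840.75 + $3,555.67 + $2,973.30 = $17,547.90
Ending inventory (cost pool remaining) = $3,865.30
Check: goods available $21,413.20 = COGS $17,547.90 + ending $3,865.30

Ending inventory = $3,865.30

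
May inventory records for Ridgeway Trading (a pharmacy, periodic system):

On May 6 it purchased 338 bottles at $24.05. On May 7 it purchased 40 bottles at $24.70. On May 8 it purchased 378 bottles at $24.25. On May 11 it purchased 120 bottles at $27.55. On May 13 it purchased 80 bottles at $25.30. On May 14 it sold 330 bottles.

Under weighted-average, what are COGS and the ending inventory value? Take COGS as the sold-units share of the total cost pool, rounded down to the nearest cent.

COGS = $8,151.06; ending inventory = $15,462.34

May 14, sell 330: 330/956 × $23,613.40 → $8,151.06
Ending inventory (cost pool remaining) = $15,462.34
Check: goods available $23,613.40 = COGS $8,151.06 + ending $15,462.34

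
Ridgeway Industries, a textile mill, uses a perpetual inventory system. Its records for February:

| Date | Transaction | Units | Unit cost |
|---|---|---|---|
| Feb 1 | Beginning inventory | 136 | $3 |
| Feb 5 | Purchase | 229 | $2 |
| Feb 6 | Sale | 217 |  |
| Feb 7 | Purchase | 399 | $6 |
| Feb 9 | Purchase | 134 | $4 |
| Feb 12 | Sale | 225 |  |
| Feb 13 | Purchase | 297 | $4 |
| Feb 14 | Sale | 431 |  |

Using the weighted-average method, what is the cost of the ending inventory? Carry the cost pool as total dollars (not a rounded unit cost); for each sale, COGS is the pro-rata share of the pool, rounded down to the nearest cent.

After Feb 1: 136 on hand, pool $408.00 (≈ $3.0000 each)
After Feb 5: 365 on hand, pool $866.00 (≈ $2.3726 each)
Feb 6, sell 217: 217/365 × $866.00 → $514.85
After Feb 7: 547 on hand, pool $2,745.15 (≈ $5.0186 each)
After Feb 9: 681 on hand, pool $3,281.15 (≈ $4.8181 each)
Feb 12, sell 225: 225/681 × $3,281.15 → $1,084.08
After Feb 13: 753 on hand, pool $3,385.07 (≈ $4.4954 each)
Feb 14, sell 431: 431/753 × $3,385.07 → $1,937.53
Total COGS = $514.85 + $1,084.08 + $1,937.53 = $3,536.46
Ending inventory (cost pool remaining) = $1,447.54

Ending inventory = $1,447.54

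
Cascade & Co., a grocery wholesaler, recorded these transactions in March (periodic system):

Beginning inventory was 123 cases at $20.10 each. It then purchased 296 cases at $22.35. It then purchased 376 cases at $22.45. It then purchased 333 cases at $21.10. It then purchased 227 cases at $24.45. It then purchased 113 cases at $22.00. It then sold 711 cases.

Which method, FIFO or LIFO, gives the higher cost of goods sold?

LIFO

FIFO COGS: 123 @ $20.10 + 296 @ $22.35 + 292 @ $22.45 = $15,643.30
LIFO COGS: 113 @ $22.00 + 227 @ $24.45 + 333 @ $21.10 + 38 @ $22.45 = $15,915.55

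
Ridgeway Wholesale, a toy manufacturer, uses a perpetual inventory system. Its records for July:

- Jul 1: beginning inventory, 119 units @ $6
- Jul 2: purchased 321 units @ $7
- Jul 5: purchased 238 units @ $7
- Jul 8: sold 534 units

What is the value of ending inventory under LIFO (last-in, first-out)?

Ending inventory = $889

Jul 8, 534 sold [LIFO — newest first]: 238 @ $7 + 296 @ $7 = $3,738
Ending inventory: 119 @ $6 + 25 @ $7 = $889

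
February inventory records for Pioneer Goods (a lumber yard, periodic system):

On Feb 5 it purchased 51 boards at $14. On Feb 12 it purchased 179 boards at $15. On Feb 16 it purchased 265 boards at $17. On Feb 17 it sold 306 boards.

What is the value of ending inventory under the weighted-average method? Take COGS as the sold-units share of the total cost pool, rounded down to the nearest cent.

Feb 17, sell 306: 306/495 × $7,904.00 → $4,886.10
Ending inventory (cost pool remaining) = $3,017.90
Check: goods available $7,904.00 = COGS $4,886.10 + ending $3,017.90

Ending inventory = $3,017.90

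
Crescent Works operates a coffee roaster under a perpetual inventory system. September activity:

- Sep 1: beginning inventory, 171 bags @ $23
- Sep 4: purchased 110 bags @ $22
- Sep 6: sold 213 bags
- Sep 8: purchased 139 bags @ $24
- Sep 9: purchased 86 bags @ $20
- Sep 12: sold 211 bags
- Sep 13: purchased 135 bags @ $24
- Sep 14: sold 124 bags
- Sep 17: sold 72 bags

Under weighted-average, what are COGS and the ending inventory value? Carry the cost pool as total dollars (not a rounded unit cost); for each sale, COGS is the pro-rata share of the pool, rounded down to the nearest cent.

After Sep 1: 171 on hand, pool $3,933.00 (≈ $23.0000 each)
After Sep 4: 281 on hand, pool $6,353.00 (≈ $22.6085 each)
Sep 6, sell 213: 213/281 × $6,353.00 → $4,815.61
After Sep 8: 207 on hand, pool $4,873.39 (≈ $23.5429 each)
After Sep 9: 293 on hand, pool $6,593.39 (≈ $22.5030 each)
Sep 12, sell 211: 211/293 × $6,593.39 → $4,748.14
After Sep 13: 217 on hand, pool $5,085.25 (≈ $23.4343 each)
Sep 14, sell 124: 124/217 × $5,085.25 → $2,905.85
Sep 17, sell 72: 72/93 × $2,179.40 → $1,687.27
Total COGS = $4,815.61 + $4,748.14 + $2,905.85 + $1,687.27 = $14,156.87
Ending inventory (cost pool remaining) = $492.13
Check: goods available $14,649.00 = COGS $14,156.87 + ending $492.13

COGS = $14,156.87; ending inventory = $492.13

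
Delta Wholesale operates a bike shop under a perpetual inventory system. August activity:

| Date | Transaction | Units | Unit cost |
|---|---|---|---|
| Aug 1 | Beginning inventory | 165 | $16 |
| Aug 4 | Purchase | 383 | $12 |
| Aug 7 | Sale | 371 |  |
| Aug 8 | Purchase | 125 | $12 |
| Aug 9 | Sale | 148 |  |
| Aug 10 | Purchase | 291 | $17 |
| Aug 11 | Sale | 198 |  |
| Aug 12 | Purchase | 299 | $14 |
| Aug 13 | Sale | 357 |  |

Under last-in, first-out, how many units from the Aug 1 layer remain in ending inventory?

154

Aug 7, 371 sold [LIFO — newest first]: 371 @ $12 = $4,452
Aug 9, 148 sold [LIFO — newest first]: 125 @ $12 + 12 @ $12 + 11 @ $16 = $1,820
Aug 11, 198 sold [LIFO — newest first]: 198 @ $17 = $3,366
Aug 13, 357 sold [LIFO — newest first]: 299 @ $14 + 58 @ $17 = $5,172
Total COGS = $4,452 + $1,820 + $3,366 + $5,172 = $14,810
Ending inventory: 154 @ $16 + 35 @ $17 = $3,059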